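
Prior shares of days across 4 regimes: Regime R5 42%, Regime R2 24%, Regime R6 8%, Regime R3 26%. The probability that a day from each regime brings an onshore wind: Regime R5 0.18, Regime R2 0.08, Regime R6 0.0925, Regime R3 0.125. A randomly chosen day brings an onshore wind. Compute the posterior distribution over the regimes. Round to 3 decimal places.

Unnormalized posteriors (prior × likelihood):
  Regime R5: 0.42 × 0.18 = 0.0756
  Regime R2: 0.24 × 0.08 = 0.0192
  Regime R6: 0.08 × 0.0925 = 0.0074
  Regime R3: 0.26 × 0.125 = 0.0325
Normalizing constant = 0.1347.
P(Regime R5 | onshore) = 0.0756/0.1347 ≈ 0.561
P(Regime R2 | onshore) = 0.0192/0.1347 ≈ 0.143
P(Regime R6 | onshore) = 0.0074/0.1347 ≈ 0.055
P(Regime R3 | onshore) = 0.0325/0.1347 ≈ 0.241

Regime R5 0.561, Regime R2 0.143, Regime R6 0.055, Regime R3 0.241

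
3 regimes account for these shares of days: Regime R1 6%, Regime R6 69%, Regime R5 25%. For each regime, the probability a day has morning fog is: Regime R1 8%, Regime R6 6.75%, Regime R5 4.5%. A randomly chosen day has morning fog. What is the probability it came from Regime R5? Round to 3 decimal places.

Prior × likelihood for each hypothesis:
  Regime R1: 0.06 × 0.08 = 0.0048
  Regime R6: 0.69 × 0.0675 = 0.046575
  Regime R5: 0.25 × 0.045 = 0.01125
Sum = 0.062625.
P(Regime R5 | evidence) = 0.01125 / 0.062625 ≈ 0.180.

0.180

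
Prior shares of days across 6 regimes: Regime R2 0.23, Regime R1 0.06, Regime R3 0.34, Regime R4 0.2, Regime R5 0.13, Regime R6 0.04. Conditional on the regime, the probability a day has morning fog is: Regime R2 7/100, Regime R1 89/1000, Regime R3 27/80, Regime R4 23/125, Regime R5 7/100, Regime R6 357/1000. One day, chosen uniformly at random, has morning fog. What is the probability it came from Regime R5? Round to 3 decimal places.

0.046

By Bayes' rule, posterior ∝ prior × likelihood:
  Regime R2: 0.23 × 0.07 = 0.0161
  Regime R1: 0.06 × 0.089 = 0.00534
  Regime R3: 0.34 × 0.3375 = 0.11475
  Regime R4: 0.2 × 0.184 = 0.0368
  Regime R5: 0.13 × 0.07 = 0.0091
  Regime R6: 0.04 × 0.357 = 0.01428
Normalizing constant = 0.19637.
P(Regime R5 | evidence) = 0.0091 / 0.19637 ≈ 0.046.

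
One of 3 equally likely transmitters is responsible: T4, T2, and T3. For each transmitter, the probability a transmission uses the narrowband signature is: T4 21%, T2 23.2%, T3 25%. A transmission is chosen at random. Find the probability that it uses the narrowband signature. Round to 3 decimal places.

With a uniform prior (1/3 each), posterior ∝ likelihood:
  T4: 0.21
  T2: 0.232
  T3: 0.25
P(narrowband) = (1/3) × (0.21 + 0.232 + 0.25) = 0.692/3 ≈ 0.231.

0.231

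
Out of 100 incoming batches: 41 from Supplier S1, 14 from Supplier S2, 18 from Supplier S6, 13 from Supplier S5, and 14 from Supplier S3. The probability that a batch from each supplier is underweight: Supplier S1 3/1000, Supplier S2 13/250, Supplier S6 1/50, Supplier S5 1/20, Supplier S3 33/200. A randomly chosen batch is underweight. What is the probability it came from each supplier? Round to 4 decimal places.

Supplier S1 0.0295, Supplier S2 0.1745, Supplier S6 0.0863, Supplier S5 0.1558, Supplier S3 0.5538

Prior × likelihood for each hypothesis:
  Supplier S1: 0.41 × 0.003 = 0.00123
  Supplier S2: 0.14 × 0.052 = 0.00728
  Supplier S6: 0.18 × 0.02 = 0.0036
  Supplier S5: 0.13 × 0.05 = 0.0065
  Supplier S3: 0.14 × 0.165 = 0.0231
Total = 0.04171.
P(Supplier S1 | underweight) = 0.00123/0.04171 ≈ 0.0295
P(Supplier S2 | underweight) = 0.00728/0.04171 ≈ 0.1745
P(Supplier S6 | underweight) = 0.0036/0.04171 ≈ 0.0863
P(Supplier S5 | underweight) = 0.0065/0.04171 ≈ 0.1558
P(Supplier S3 | underweight) = 0.0231/0.04171 ≈ 0.5538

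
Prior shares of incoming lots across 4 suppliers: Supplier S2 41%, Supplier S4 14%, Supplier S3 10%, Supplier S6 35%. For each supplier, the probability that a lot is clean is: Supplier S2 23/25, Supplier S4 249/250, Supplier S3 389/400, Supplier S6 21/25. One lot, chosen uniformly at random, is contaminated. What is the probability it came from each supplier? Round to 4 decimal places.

Supplier S2 0.3561, Supplier S4 0.0061, Supplier S3 0.0299, Supplier S6 0.6080

Taking complements, P(contaminated | each) = Supplier S2 0.08, Supplier S4 0.004, Supplier S3 0.0275, Supplier S6 0.16.
By Bayes' rule, posterior ∝ prior × likelihood:
  Supplier S2: 0.41 × 0.08 = 0.0328
  Supplier S4: 0.14 × 0.004 = 0.00056
  Supplier S3: 0.1 × 0.0275 = 0.00275
  Supplier S6: 0.35 × 0.16 = 0.056
Total = 0.09211.
P(Supplier S2 | contaminated) = 0.0328/0.09211 ≈ 0.3561
P(Supplier S4 | contaminated) = 0.00056/0.09211 ≈ 0.0061
P(Supplier S3 | contaminated) = 0.00275/0.09211 ≈ 0.0299
P(Supplier S6 | contaminated) = 0.056/0.09211 ≈ 0.6080
(Check: 0.3561+0.0061+0.0299+0.6080 = 1.0001.)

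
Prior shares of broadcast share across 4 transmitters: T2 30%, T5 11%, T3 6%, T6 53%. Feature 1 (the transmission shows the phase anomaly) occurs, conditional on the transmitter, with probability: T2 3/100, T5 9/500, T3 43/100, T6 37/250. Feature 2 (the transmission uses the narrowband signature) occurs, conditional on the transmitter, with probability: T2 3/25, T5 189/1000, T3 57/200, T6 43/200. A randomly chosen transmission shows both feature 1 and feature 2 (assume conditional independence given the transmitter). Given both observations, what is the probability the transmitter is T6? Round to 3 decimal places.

0.657

By Bayes' rule, posterior ∝ prior × likelihood:
  T2: 0.3 × 0.03 × 0.12 = 0.00108
  T5: 0.11 × 0.018 × 0.189 = 0.00037422
  T3: 0.06 × 0.43 × 0.285 = 0.007353
  T6: 0.53 × 0.148 × 0.215 = 0.0168646
Normalizing constant = 0.02567182.
P(T6 | evidence) = 0.0168646 / 0.02567182 ≈ 0.657.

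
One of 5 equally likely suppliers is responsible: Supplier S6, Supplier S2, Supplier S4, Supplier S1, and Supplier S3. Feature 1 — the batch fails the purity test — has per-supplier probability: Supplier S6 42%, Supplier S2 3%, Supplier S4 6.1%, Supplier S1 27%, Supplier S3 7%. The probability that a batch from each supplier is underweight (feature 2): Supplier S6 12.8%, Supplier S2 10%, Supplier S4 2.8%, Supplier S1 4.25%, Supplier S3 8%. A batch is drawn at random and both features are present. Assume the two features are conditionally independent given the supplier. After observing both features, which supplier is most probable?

With a uniform prior (1/5 each), posterior ∝ likelihood:
  Supplier S6: 0.42 × 0.128 = 0.05376
  Supplier S2: 0.03 × 0.1 = 0.003
  Supplier S4: 0.061 × 0.028 = 0.001708
  Supplier S1: 0.27 × 0.0425 = 0.011475
  Supplier S3: 0.07 × 0.08 = 0.0056
Sum = 0.075543.
Largest term belongs to Supplier S6, so Supplier S6 is most probable.

Supplier S6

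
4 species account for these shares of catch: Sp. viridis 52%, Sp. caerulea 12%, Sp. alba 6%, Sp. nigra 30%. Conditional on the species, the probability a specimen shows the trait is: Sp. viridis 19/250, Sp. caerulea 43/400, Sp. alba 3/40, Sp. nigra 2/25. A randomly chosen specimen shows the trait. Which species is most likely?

Sp. viridis

Unnormalized posteriors (prior × likelihood):
  Sp. viridis: 0.52 × 0.076 = 0.03952
  Sp. caerulea: 0.12 × 0.1075 = 0.0129
  Sp. alba: 0.06 × 0.075 = 0.0045
  Sp. nigra: 0.3 × 0.08 = 0.024
Sum = 0.08092.
Largest term belongs to Sp. viridis, so Sp. viridis is most probable.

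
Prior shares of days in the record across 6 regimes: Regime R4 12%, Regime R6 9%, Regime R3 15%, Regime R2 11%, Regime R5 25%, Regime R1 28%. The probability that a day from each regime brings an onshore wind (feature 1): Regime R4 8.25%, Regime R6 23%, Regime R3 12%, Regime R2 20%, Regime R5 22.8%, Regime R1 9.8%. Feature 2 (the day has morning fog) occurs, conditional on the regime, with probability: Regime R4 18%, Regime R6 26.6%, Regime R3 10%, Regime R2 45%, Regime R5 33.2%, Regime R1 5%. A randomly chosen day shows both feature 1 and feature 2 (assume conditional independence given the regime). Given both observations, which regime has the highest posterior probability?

Compute prior × likelihood for every hypothesis:
  Regime R4: 0.12 × 0.0825 × 0.18 = 0.001782
  Regime R6: 0.09 × 0.23 × 0.266 = 0.0055062
  Regime R3: 0.15 × 0.12 × 0.1 = 0.0018
  Regime R2: 0.11 × 0.2 × 0.45 = 0.0099
  Regime R5: 0.25 × 0.228 × 0.332 = 0.018924
  Regime R1: 0.28 × 0.098 × 0.05 = 0.001372
Sum = 0.0392842.
Largest term belongs to Regime R5, so Regime R5 is most probable.

Regime R5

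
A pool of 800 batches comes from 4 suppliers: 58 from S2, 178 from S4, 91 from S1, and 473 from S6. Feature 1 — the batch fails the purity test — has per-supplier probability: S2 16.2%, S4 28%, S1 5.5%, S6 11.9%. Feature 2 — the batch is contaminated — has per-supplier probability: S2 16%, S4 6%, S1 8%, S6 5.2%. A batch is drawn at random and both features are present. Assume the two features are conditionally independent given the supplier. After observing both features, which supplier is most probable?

Prior × likelihood for each hypothesis:
  S2: 0.0725 × 0.162 × 0.16 = 0.0018792
  S4: 0.2225 × 0.28 × 0.06 = 0.003738
  S1: 0.11375 × 0.055 × 0.08 = 0.0005005
  S6: 0.59125 × 0.119 × 0.052 = 0.003658655
Total = 0.009776355.
Largest term belongs to S4, so S4 is most probable.

S4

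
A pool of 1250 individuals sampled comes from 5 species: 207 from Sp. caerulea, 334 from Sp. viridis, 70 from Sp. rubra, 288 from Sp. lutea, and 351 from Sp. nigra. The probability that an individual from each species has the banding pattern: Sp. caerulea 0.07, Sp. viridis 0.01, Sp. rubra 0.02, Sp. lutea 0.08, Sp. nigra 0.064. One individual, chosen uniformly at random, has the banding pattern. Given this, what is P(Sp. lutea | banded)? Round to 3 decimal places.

Compute prior × likelihood for every hypothesis:
  Sp. caerulea: 0.1656 × 0.07 = 0.011592
  Sp. viridis: 0.2672 × 0.01 = 0.002672
  Sp. rubra: 0.056 × 0.02 = 0.00112
  Sp. lutea: 0.2304 × 0.08 = 0.018432
  Sp. nigra: 0.2808 × 0.064 = 0.0179712
Total = 0.0517872.
P(Sp. lutea | evidence) = 0.018432 / 0.0517872 ≈ 0.356.

0.356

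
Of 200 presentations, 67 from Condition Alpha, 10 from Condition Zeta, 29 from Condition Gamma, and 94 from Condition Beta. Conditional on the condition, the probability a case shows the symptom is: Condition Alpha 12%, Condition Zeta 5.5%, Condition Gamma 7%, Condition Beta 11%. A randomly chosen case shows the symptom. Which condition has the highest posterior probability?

Condition Beta

By Bayes' rule, posterior ∝ prior × likelihood:
  Condition Alpha: 0.335 × 0.12 = 0.0402
  Condition Zeta: 0.05 × 0.055 = 0.00275
  Condition Gamma: 0.145 × 0.07 = 0.01015
  Condition Beta: 0.47 × 0.11 = 0.0517
Normalizing constant = 0.1048.
Largest term belongs to Condition Beta, so Condition Beta is most probable.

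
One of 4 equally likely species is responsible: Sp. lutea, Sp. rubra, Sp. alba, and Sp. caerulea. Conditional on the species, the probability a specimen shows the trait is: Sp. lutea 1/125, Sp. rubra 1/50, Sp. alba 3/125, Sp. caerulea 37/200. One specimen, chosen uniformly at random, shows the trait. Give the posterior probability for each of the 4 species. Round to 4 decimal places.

Sp. lutea 0.0338, Sp. rubra 0.0844, Sp. alba 0.1013, Sp. caerulea 0.7806

With a uniform prior (1/4 each), posterior ∝ likelihood:
  Sp. lutea: 0.008
  Sp. rubra: 0.02
  Sp. alba: 0.024
  Sp. caerulea: 0.185
Sum = 0.237.
P(Sp. lutea | trait) = 0.008/0.237 ≈ 0.0338
P(Sp. rubra | trait) = 0.02/0.237 ≈ 0.0844
P(Sp. alba | trait) = 0.024/0.237 ≈ 0.1013
P(Sp. caerulea | trait) = 0.185/0.237 ≈ 0.7806
(Check: 0.0338+0.0844+0.1013+0.7806 = 1.0001.)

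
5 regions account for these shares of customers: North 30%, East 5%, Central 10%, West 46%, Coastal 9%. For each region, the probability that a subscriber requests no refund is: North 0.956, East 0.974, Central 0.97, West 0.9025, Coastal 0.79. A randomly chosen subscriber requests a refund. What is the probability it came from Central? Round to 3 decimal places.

0.037

Taking complements, P(refund | each) = North 0.044, East 0.026, Central 0.03, West 0.0975, Coastal 0.21.
Unnormalized posteriors (prior × likelihood):
  North: 0.3 × 0.044 = 0.0132
  East: 0.05 × 0.026 = 0.0013
  Central: 0.1 × 0.03 = 0.003
  West: 0.46 × 0.0975 = 0.04485
  Coastal: 0.09 × 0.21 = 0.0189
Normalizing constant = 0.08125.
P(Central | evidence) = 0.003 / 0.08125 ≈ 0.037.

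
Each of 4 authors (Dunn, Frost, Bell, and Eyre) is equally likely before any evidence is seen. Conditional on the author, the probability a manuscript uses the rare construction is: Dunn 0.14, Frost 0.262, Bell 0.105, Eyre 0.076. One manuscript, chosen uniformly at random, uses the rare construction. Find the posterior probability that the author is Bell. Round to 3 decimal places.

Since the prior is uniform, the posterior is proportional to the likelihood:
  Dunn: 0.14
  Frost: 0.262
  Bell: 0.105
  Eyre: 0.076
Total = 0.583.
P(Bell | evidence) = 0.105 / 0.583 ≈ 0.180.

0.180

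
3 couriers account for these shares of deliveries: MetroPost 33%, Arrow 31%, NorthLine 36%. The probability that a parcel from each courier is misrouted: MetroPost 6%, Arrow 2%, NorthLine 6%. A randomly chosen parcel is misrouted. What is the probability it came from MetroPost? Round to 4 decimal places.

0.4160

Compute prior × likelihood for every hypothesis:
  MetroPost: 0.33 × 0.06 = 0.0198
  Arrow: 0.31 × 0.02 = 0.0062
  NorthLine: 0.36 × 0.06 = 0.0216
Normalizing constant = 0.0476.
P(MetroPost | evidence) = 0.0198 / 0.0476 ≈ 0.4160.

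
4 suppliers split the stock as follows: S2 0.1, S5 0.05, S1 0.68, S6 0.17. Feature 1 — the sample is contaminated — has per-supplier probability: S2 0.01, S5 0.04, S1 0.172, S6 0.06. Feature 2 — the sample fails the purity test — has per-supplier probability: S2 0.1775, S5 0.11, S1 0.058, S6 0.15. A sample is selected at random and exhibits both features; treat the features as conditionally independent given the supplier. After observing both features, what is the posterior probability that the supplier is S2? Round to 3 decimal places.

0.020

Prior × likelihood for each hypothesis:
  S2: 0.1 × 0.01 × 0.1775 = 0.0001775
  S5: 0.05 × 0.04 × 0.11 = 0.00022
  S1: 0.68 × 0.172 × 0.058 = 0.00678368
  S6: 0.17 × 0.06 × 0.15 = 0.00153
Total = 0.00871118.
P(S2 | evidence) = 0.0001775 / 0.00871118 ≈ 0.020.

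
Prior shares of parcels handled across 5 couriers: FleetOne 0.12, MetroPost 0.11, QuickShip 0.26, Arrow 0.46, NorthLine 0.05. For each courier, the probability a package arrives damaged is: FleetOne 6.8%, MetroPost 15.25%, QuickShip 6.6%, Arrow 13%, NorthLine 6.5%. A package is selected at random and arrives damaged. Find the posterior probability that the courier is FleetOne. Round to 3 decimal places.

Unnormalized posteriors (prior × likelihood):
  FleetOne: 0.12 × 0.068 = 0.00816
  MetroPost: 0.11 × 0.1525 = 0.016775
  QuickShip: 0.26 × 0.066 = 0.01716
  Arrow: 0.46 × 0.13 = 0.0598
  NorthLine: 0.05 × 0.065 = 0.00325
Normalizing constant = 0.105145.
P(FleetOne | evidence) = 0.00816 / 0.105145 ≈ 0.078.

0.078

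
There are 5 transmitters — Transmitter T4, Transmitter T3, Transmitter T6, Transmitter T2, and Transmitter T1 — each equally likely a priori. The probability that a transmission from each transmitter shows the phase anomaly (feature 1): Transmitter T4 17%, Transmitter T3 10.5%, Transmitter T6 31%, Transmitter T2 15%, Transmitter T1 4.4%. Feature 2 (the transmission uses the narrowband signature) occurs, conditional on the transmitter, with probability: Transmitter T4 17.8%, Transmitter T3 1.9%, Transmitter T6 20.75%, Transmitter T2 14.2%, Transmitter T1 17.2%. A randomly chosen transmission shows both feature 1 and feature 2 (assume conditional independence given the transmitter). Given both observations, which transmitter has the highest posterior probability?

With a uniform prior (1/5 each), posterior ∝ likelihood:
  Transmitter T4: 0.17 × 0.178 = 0.03026
  Transmitter T3: 0.105 × 0.019 = 0.001995
  Transmitter T6: 0.31 × 0.2075 = 0.064325
  Transmitter T2: 0.15 × 0.142 = 0.0213
  Transmitter T1: 0.044 × 0.172 = 0.007568
Total = 0.125448.
Largest term belongs to Transmitter T6, so Transmitter T6 is most probable.

Transmitter T6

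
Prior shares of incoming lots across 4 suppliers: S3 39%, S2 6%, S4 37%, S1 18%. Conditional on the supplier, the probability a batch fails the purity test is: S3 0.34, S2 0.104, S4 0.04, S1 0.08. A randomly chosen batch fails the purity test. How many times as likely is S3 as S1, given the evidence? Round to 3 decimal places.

9.208

Compute prior × likelihood for every hypothesis:
  S3: 0.39 × 0.34 = 0.1326
  S2: 0.06 × 0.104 = 0.00624
  S4: 0.37 × 0.04 = 0.0148
  S1: 0.18 × 0.08 = 0.0144
Normalizing constant = 0.16804.
The ratio is 0.1326 / 0.0144 (the normalizer cancels) = 9.208.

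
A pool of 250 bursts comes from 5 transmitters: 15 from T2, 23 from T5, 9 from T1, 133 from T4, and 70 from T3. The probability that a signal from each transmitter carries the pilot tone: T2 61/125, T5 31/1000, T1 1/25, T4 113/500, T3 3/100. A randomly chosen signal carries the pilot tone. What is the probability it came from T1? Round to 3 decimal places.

Unnormalized posteriors (prior × likelihood):
  T2: 0.06 × 0.488 = 0.02928
  T5: 0.092 × 0.031 = 0.002852
  T1: 0.036 × 0.04 = 0.00144
  T4: 0.532 × 0.226 = 0.120232
  T3: 0.28 × 0.03 = 0.0084
Normalizing constant = 0.162204.
P(T1 | evidence) = 0.00144 / 0.162204 ≈ 0.009.

0.009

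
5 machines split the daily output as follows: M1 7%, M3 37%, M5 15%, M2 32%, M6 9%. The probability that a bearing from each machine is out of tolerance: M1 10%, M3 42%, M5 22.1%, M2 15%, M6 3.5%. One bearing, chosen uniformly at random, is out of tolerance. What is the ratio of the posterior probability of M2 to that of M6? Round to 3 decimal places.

Prior × likelihood for each hypothesis:
  M1: 0.07 × 0.1 = 0.007
  M3: 0.37 × 0.42 = 0.1554
  M5: 0.15 × 0.221 = 0.03315
  M2: 0.32 × 0.15 = 0.048
  M6: 0.09 × 0.035 = 0.00315
Sum = 0.2467.
The ratio is 0.048 / 0.00315 (the normalizer cancels) = 15.238.

15.238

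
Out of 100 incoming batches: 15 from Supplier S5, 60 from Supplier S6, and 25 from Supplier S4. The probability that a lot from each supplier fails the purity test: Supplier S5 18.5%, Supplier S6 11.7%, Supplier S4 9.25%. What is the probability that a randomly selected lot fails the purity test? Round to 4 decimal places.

0.1211

Unnormalized posteriors (prior × likelihood):
  Supplier S5: 0.15 × 0.185 = 0.02775
  Supplier S6: 0.6 × 0.117 = 0.0702
  Supplier S4: 0.25 × 0.0925 = 0.023125
P(off-spec) = 0.02775 + 0.0702 + 0.023125 = 0.121075 → 0.1211.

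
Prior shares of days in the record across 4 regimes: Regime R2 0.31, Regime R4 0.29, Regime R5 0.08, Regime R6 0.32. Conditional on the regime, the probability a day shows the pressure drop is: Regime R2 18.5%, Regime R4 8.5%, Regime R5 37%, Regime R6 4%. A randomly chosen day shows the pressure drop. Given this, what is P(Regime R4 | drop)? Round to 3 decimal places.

0.198

Unnormalized posteriors (prior × likelihood):
  Regime R2: 0.31 × 0.185 = 0.05735
  Regime R4: 0.29 × 0.085 = 0.02465
  Regime R5: 0.08 × 0.37 = 0.0296
  Regime R6: 0.32 × 0.04 = 0.0128
Total = 0.1244.
P(Regime R4 | evidence) = 0.02465 / 0.1244 ≈ 0.198.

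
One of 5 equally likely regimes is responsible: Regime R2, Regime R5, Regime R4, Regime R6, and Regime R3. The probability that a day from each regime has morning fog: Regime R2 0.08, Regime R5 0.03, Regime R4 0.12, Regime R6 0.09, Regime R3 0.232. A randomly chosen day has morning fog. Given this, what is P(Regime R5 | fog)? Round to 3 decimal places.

0.054

Since the prior is uniform, the posterior is proportional to the likelihood:
  Regime R2: 0.08
  Regime R5: 0.03
  Regime R4: 0.12
  Regime R6: 0.09
  Regime R3: 0.232
Sum = 0.552.
P(Regime R5 | evidence) = 0.03 / 0.552 ≈ 0.054.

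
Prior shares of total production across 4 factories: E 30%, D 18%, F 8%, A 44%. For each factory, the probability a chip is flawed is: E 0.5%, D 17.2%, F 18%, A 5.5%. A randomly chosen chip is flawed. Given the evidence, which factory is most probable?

D

Unnormalized posteriors (prior × likelihood):
  E: 0.3 × 0.005 = 0.0015
  D: 0.18 × 0.172 = 0.03096
  F: 0.08 × 0.18 = 0.0144
  A: 0.44 × 0.055 = 0.0242
Total = 0.07106.
Largest term belongs to D, so D is most probable.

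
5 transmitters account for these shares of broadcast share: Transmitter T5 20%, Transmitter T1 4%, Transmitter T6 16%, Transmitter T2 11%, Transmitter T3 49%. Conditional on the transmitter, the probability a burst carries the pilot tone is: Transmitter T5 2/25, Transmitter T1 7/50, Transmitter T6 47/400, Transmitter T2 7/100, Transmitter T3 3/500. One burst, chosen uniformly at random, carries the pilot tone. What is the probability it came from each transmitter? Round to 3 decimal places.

By Bayes' rule, posterior ∝ prior × likelihood:
  Transmitter T5: 0.2 × 0.08 = 0.016
  Transmitter T1: 0.04 × 0.14 = 0.0056
  Transmitter T6: 0.16 × 0.1175 = 0.0188
  Transmitter T2: 0.11 × 0.07 = 0.0077
  Transmitter T3: 0.49 × 0.006 = 0.00294
Total = 0.05104.
P(Transmitter T5 | pilot) = 0.016/0.05104 ≈ 0.313
P(Transmitter T1 | pilot) = 0.0056/0.05104 ≈ 0.110
P(Transmitter T6 | pilot) = 0.0188/0.05104 ≈ 0.368
P(Transmitter T2 | pilot) = 0.0077/0.05104 ≈ 0.151
P(Transmitter T3 | pilot) = 0.00294/0.05104 ≈ 0.058
(Check: 0.313+0.110+0.368+0.151+0.058 = 1.000.)

Transmitter T5 0.313, Transmitter T1 0.110, Transmitter T6 0.368, Transmitter T2 0.151, Transmitter T3 0.058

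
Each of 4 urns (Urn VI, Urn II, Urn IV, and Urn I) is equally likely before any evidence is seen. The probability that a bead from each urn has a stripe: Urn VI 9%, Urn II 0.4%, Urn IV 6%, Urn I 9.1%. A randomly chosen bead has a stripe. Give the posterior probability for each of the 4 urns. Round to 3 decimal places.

Urn VI 0.367, Urn II 0.016, Urn IV 0.245, Urn I 0.371

Since the prior is uniform, the posterior is proportional to the likelihood:
  Urn VI: 0.09
  Urn II: 0.004
  Urn IV: 0.06
  Urn I: 0.091
Normalizing constant = 0.245.
P(Urn VI | striped) = 0.09/0.245 ≈ 0.367
P(Urn II | striped) = 0.004/0.245 ≈ 0.016
P(Urn IV | striped) = 0.06/0.245 ≈ 0.245
P(Urn I | striped) = 0.091/0.245 ≈ 0.371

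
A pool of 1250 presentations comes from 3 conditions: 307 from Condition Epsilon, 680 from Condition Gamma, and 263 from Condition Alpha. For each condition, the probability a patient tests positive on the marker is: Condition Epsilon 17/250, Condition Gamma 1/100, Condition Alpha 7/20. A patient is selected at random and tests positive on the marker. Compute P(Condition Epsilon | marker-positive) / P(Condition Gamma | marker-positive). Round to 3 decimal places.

3.070

Prior × likelihood for each hypothesis:
  Condition Epsilon: 0.2456 × 0.068 = 0.0167008
  Condition Gamma: 0.544 × 0.01 = 0.00544
  Condition Alpha: 0.2104 × 0.35 = 0.07364
Normalizing constant = 0.0957808.
The ratio is 0.0167008 / 0.00544 (the normalizer cancels) = 3.070.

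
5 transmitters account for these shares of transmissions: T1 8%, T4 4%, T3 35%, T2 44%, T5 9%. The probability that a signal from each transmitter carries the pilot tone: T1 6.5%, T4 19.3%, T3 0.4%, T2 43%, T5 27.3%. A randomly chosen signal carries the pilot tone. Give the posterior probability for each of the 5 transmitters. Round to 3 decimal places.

T1 0.023, T4 0.034, T3 0.006, T2 0.829, T5 0.108

Unnormalized posteriors (prior × likelihood):
  T1: 0.08 × 0.065 = 0.0052
  T4: 0.04 × 0.193 = 0.00772
  T3: 0.35 × 0.004 = 0.0014
  T2: 0.44 × 0.43 = 0.1892
  T5: 0.09 × 0.273 = 0.02457
Normalizing constant = 0.22809.
P(T1 | pilot) = 0.0052/0.22809 ≈ 0.023
P(T4 | pilot) = 0.00772/0.22809 ≈ 0.034
P(T3 | pilot) = 0.0014/0.22809 ≈ 0.006
P(T2 | pilot) = 0.1892/0.22809 ≈ 0.829
P(T5 | pilot) = 0.02457/0.22809 ≈ 0.108
(Check: 0.023+0.034+0.006+0.829+0.108 = 1.000.)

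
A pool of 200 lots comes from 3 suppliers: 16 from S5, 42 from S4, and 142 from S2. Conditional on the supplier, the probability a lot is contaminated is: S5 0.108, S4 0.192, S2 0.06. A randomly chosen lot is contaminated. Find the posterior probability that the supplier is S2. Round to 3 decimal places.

Compute prior × likelihood for every hypothesis:
  S5: 0.08 × 0.108 = 0.00864
  S4: 0.21 × 0.192 = 0.04032
  S2: 0.71 × 0.06 = 0.0426
Normalizing constant = 0.09156.
P(S2 | evidence) = 0.0426 / 0.09156 ≈ 0.465.

0.465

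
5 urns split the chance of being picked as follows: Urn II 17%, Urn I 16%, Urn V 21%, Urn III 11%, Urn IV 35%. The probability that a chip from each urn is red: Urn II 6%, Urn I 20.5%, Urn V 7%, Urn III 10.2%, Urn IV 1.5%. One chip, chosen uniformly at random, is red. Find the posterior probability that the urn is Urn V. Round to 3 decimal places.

0.198

Prior × likelihood for each hypothesis:
  Urn II: 0.17 × 0.06 = 0.0102
  Urn I: 0.16 × 0.205 = 0.0328
  Urn V: 0.21 × 0.07 = 0.0147
  Urn III: 0.11 × 0.102 = 0.01122
  Urn IV: 0.35 × 0.015 = 0.00525
Total = 0.07417.
P(Urn V | evidence) = 0.0147 / 0.07417 ≈ 0.198.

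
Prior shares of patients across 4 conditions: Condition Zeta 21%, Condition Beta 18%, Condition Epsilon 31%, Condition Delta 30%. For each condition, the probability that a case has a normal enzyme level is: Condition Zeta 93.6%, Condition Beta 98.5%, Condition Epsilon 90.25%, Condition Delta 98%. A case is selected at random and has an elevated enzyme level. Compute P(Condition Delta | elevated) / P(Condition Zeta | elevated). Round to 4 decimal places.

0.4464

Taking complements, P(elevated | each) = Condition Zeta 0.064, Condition Beta 0.015, Condition Epsilon 0.0975, Condition Delta 0.02.
Unnormalized posteriors (prior × likelihood):
  Condition Zeta: 0.21 × 0.064 = 0.01344
  Condition Beta: 0.18 × 0.015 = 0.0027
  Condition Epsilon: 0.31 × 0.0975 = 0.030225
  Condition Delta: 0.3 × 0.02 = 0.006
Normalizing constant = 0.052365.
The ratio is 0.006 / 0.01344 (the normalizer cancels) = 0.4464.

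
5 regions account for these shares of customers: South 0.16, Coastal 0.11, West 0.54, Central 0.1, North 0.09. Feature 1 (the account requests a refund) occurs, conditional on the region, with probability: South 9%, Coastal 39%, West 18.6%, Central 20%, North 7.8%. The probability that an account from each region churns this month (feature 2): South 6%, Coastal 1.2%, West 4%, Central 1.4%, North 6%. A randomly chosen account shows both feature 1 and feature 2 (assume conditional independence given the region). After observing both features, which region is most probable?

West

Compute prior × likelihood for every hypothesis:
  South: 0.16 × 0.09 × 0.06 = 0.000864
  Coastal: 0.11 × 0.39 × 0.012 = 0.0005148
  West: 0.54 × 0.186 × 0.04 = 0.0040176
  Central: 0.1 × 0.2 × 0.014 = 0.00028
  North: 0.09 × 0.078 × 0.06 = 0.0004212
Normalizing constant = 0.0060976.
Largest term belongs to West, so West is most probable.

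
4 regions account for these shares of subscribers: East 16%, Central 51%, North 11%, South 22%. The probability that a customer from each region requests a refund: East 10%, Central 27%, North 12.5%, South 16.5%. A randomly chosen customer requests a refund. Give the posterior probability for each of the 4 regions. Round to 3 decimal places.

East 0.079, Central 0.676, North 0.067, South 0.178

By Bayes' rule, posterior ∝ prior × likelihood:
  East: 0.16 × 0.1 = 0.016
  Central: 0.51 × 0.27 = 0.1377
  North: 0.11 × 0.125 = 0.01375
  South: 0.22 × 0.165 = 0.0363
Normalizing constant = 0.20375.
P(East | refund) = 0.016/0.20375 ≈ 0.079
P(Central | refund) = 0.1377/0.20375 ≈ 0.676
P(North | refund) = 0.01375/0.20375 ≈ 0.067
P(South | refund) = 0.0363/0.20375 ≈ 0.178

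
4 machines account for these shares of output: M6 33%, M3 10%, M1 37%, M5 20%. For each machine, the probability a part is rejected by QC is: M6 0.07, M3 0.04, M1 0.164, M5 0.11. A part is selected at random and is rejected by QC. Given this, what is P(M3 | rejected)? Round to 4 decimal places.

Compute prior × likelihood for every hypothesis:
  M6: 0.33 × 0.07 = 0.0231
  M3: 0.1 × 0.04 = 0.004
  M1: 0.37 × 0.164 = 0.06068
  M5: 0.2 × 0.11 = 0.022
Total = 0.10978.
P(M3 | evidence) = 0.004 / 0.10978 ≈ 0.0364.

0.0364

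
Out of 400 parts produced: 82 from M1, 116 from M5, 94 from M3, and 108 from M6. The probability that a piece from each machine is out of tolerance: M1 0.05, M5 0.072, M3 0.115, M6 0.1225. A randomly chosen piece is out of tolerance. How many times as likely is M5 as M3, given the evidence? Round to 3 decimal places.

Unnormalized posteriors (prior × likelihood):
  M1: 0.205 × 0.05 = 0.01025
  M5: 0.29 × 0.072 = 0.02088
  M3: 0.235 × 0.115 = 0.027025
  M6: 0.27 × 0.1225 = 0.033075
Total = 0.09123.
The ratio is 0.02088 / 0.027025 (the normalizer cancels) = 0.773.

0.773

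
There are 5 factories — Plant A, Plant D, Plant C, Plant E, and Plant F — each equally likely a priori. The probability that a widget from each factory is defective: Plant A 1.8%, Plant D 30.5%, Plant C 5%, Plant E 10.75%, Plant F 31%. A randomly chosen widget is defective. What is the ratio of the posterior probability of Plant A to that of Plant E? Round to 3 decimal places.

Since the prior is uniform, the posterior is proportional to the likelihood:
  Plant A: 0.018
  Plant D: 0.305
  Plant C: 0.05
  Plant E: 0.1075
  Plant F: 0.31
Total = 0.7905.
The ratio is 0.018 / 0.1075 (the normalizer cancels) = 0.167.

0.167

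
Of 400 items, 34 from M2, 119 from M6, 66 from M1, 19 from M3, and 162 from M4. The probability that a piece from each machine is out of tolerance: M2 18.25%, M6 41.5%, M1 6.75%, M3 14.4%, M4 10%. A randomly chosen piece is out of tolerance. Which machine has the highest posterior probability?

By Bayes' rule, posterior ∝ prior × likelihood:
  M2: 0.085 × 0.1825 = 0.0155125
  M6: 0.2975 × 0.415 = 0.1234625
  M1: 0.165 × 0.0675 = 0.0111375
  M3: 0.0475 × 0.144 = 0.00684
  M4: 0.405 × 0.1 = 0.0405
Sum = 0.1974525.
Largest term belongs to M6, so M6 is most probable.

M6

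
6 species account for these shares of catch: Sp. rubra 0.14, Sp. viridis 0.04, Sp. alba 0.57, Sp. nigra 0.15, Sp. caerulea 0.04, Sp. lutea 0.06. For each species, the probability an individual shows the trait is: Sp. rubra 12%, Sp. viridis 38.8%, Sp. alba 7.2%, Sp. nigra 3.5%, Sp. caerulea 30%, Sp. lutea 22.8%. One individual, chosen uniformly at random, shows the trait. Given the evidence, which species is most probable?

Prior × likelihood for each hypothesis:
  Sp. rubra: 0.14 × 0.12 = 0.0168
  Sp. viridis: 0.04 × 0.388 = 0.01552
  Sp. alba: 0.57 × 0.072 = 0.04104
  Sp. nigra: 0.15 × 0.035 = 0.00525
  Sp. caerulea: 0.04 × 0.3 = 0.012
  Sp. lutea: 0.06 × 0.228 = 0.01368
Normalizing constant = 0.10429.
Largest term belongs to Sp. alba, so Sp. alba is most probable.

Sp. alba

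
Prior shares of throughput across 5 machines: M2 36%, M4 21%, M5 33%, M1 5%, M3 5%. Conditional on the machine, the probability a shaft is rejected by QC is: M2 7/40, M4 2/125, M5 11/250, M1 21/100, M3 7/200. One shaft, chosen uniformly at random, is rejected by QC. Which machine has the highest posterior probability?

M2

Compute prior × likelihood for every hypothesis:
  M2: 0.36 × 0.175 = 0.063
  M4: 0.21 × 0.016 = 0.00336
  M5: 0.33 × 0.044 = 0.01452
  M1: 0.05 × 0.21 = 0.0105
  M3: 0.05 × 0.035 = 0.00175
Total = 0.09313.
Largest term belongs to M2, so M2 is most probable.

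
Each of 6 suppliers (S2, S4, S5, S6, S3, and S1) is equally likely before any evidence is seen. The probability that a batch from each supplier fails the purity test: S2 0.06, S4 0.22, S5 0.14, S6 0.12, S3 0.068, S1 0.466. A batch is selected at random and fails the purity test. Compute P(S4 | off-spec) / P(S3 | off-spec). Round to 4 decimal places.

With a uniform prior (1/6 each), posterior ∝ likelihood:
  S2: 0.06
  S4: 0.22
  S5: 0.14
  S6: 0.12
  S3: 0.068
  S1: 0.466
Normalizing constant = 1.074.
The ratio is 0.22 / 0.068 (the normalizer cancels) = 3.2353.

3.2353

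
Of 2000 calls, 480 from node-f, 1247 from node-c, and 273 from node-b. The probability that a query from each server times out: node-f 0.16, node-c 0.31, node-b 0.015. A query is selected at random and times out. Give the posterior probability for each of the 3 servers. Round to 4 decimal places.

By Bayes' rule, posterior ∝ prior × likelihood:
  node-f: 0.24 × 0.16 = 0.0384
  node-c: 0.6235 × 0.31 = 0.193285
  node-b: 0.1365 × 0.015 = 0.0020475
Sum = 0.2337325.
P(node-f | timeout) = 0.0384/0.2337325 ≈ 0.1643
P(node-c | timeout) = 0.193285/0.2337325 ≈ 0.8269
P(node-b | timeout) = 0.0020475/0.2337325 ≈ 0.0088

node-f 0.1643, node-c 0.8269, node-b 0.0088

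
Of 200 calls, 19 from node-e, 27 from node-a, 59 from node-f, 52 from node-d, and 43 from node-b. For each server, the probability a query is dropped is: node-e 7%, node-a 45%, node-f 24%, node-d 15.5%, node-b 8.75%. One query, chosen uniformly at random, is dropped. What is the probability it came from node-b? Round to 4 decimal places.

0.0953

Compute prior × likelihood for every hypothesis:
  node-e: 0.095 × 0.07 = 0.00665
  node-a: 0.135 × 0.45 = 0.06075
  node-f: 0.295 × 0.24 = 0.0708
  node-d: 0.26 × 0.155 = 0.0403
  node-b: 0.215 × 0.0875 = 0.0188125
Total = 0.1973125.
P(node-b | evidence) = 0.0188125 / 0.1973125 ≈ 0.0953.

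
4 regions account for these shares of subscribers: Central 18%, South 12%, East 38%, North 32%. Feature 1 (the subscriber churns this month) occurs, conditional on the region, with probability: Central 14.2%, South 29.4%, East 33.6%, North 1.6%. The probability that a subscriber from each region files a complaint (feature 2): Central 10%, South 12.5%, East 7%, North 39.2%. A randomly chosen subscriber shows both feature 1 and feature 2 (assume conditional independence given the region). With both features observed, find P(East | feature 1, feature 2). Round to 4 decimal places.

0.4990

Compute prior × likelihood for every hypothesis:
  Central: 0.18 × 0.142 × 0.1 = 0.002556
  South: 0.12 × 0.294 × 0.125 = 0.00441
  East: 0.38 × 0.336 × 0.07 = 0.0089376
  North: 0.32 × 0.016 × 0.392 = 0.00200704
Total = 0.01791064.
P(East | evidence) = 0.0089376 / 0.01791064 ≈ 0.4990.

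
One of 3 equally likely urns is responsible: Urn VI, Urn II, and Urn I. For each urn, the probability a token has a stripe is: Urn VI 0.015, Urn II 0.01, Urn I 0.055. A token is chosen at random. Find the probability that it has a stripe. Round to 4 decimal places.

With a uniform prior (1/3 each), posterior ∝ likelihood:
  Urn VI: 0.015
  Urn II: 0.01
  Urn I: 0.055
P(striped) = (1/3) × (0.015 + 0.01 + 0.055) = 0.08/3 ≈ 0.0267.

0.0267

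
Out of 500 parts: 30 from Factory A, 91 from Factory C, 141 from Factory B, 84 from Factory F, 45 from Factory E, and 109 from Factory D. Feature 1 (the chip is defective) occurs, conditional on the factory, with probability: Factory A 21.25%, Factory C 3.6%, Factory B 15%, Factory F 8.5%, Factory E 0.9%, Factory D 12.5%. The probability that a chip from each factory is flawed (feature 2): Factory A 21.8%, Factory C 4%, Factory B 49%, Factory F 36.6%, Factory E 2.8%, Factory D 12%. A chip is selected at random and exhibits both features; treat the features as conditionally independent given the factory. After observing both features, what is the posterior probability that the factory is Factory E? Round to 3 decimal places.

0.001

Prior × likelihood for each hypothesis:
  Factory A: 0.06 × 0.2125 × 0.218 = 0.0027795
  Factory C: 0.182 × 0.036 × 0.04 = 0.00026208
  Factory B: 0.282 × 0.15 × 0.49 = 0.020727
  Factory F: 0.168 × 0.085 × 0.366 = 0.00522648
  Factory E: 0.09 × 0.009 × 0.028 = 0.00002268
  Factory D: 0.218 × 0.125 × 0.12 = 0.00327
Normalizing constant = 0.03228774.
P(Factory E | evidence) = 0.00002268 / 0.03228774 ≈ 0.001.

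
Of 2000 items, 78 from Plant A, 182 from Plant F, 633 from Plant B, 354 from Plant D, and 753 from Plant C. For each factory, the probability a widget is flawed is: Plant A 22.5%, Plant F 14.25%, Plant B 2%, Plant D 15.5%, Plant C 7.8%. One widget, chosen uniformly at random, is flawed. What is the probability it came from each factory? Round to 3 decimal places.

Plant A 0.103, Plant F 0.153, Plant B 0.075, Plant D 0.323, Plant C 0.346

Compute prior × likelihood for every hypothesis:
  Plant A: 0.039 × 0.225 = 0.008775
  Plant F: 0.091 × 0.1425 = 0.0129675
  Plant B: 0.3165 × 0.02 = 0.00633
  Plant D: 0.177 × 0.155 = 0.027435
  Plant C: 0.3765 × 0.078 = 0.029367
Normalizing constant = 0.0848745.
P(Plant A | flawed) = 0.008775/0.0848745 ≈ 0.103
P(Plant F | flawed) = 0.0129675/0.0848745 ≈ 0.153
P(Plant B | flawed) = 0.00633/0.0848745 ≈ 0.075
P(Plant D | flawed) = 0.027435/0.0848745 ≈ 0.323
P(Plant C | flawed) = 0.029367/0.0848745 ≈ 0.346
(Check: 0.103+0.153+0.075+0.323+0.346 = 1.000.)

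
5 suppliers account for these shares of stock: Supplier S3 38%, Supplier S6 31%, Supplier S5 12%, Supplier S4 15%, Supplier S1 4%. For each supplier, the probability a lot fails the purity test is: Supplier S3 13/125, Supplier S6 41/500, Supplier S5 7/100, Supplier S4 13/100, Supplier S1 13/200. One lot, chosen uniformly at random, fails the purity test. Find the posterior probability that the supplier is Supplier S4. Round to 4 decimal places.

By Bayes' rule, posterior ∝ prior × likelihood:
  Supplier S3: 0.38 × 0.104 = 0.03952
  Supplier S6: 0.31 × 0.082 = 0.02542
  Supplier S5: 0.12 × 0.07 = 0.0084
  Supplier S4: 0.15 × 0.13 = 0.0195
  Supplier S1: 0.04 × 0.065 = 0.0026
Normalizing constant = 0.09544.
P(Supplier S4 | evidence) = 0.0195 / 0.09544 ≈ 0.2043.

0.2043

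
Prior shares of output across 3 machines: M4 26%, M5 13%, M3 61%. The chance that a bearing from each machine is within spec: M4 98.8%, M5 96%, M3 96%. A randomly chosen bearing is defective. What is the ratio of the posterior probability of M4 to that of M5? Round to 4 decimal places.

0.6000

Taking complements, P(defective | each) = M4 0.012, M5 0.04, M3 0.04.
By Bayes' rule, posterior ∝ prior × likelihood:
  M4: 0.26 × 0.012 = 0.00312
  M5: 0.13 × 0.04 = 0.0052
  M3: 0.61 × 0.04 = 0.0244
Normalizing constant = 0.03272.
The ratio is 0.00312 / 0.0052 (the normalizer cancels) = 0.6000.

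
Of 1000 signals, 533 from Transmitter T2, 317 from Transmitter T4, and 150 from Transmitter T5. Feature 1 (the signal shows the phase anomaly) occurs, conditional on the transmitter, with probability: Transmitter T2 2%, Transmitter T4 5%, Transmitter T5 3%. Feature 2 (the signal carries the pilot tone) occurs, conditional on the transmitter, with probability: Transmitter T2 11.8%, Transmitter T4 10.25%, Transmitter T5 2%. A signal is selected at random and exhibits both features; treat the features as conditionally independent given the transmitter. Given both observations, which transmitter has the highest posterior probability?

By Bayes' rule, posterior ∝ prior × likelihood:
  Transmitter T2: 0.533 × 0.02 × 0.118 = 0.00125788
  Transmitter T4: 0.317 × 0.05 × 0.1025 = 0.001624625
  Transmitter T5: 0.15 × 0.03 × 0.02 = 0.00009
Total = 0.002972505.
Largest term belongs to Transmitter T4, so Transmitter T4 is most probable.

Transmitter T4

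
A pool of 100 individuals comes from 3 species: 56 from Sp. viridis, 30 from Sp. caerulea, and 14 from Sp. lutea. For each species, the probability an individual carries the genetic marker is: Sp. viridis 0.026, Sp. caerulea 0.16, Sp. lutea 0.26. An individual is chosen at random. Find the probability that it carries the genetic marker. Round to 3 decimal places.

0.099

Compute prior × likelihood for every hypothesis:
  Sp. viridis: 0.56 × 0.026 = 0.01456
  Sp. caerulea: 0.3 × 0.16 = 0.048
  Sp. lutea: 0.14 × 0.26 = 0.0364
P(marker) = 0.01456 + 0.048 + 0.0364 = 0.09896 → 0.099.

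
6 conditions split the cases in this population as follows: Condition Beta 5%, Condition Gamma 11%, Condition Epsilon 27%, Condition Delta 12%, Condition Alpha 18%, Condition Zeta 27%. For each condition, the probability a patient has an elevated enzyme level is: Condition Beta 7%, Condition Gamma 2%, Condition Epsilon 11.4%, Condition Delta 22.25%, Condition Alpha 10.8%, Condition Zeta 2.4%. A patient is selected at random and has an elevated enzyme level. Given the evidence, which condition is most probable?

Condition Epsilon

Compute prior × likelihood for every hypothesis:
  Condition Beta: 0.05 × 0.07 = 0.0035
  Condition Gamma: 0.11 × 0.02 = 0.0022
  Condition Epsilon: 0.27 × 0.114 = 0.03078
  Condition Delta: 0.12 × 0.2225 = 0.0267
  Condition Alpha: 0.18 × 0.108 = 0.01944
  Condition Zeta: 0.27 × 0.024 = 0.00648
Total = 0.0891.
Largest term belongs to Condition Epsilon, so Condition Epsilon is most probable.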